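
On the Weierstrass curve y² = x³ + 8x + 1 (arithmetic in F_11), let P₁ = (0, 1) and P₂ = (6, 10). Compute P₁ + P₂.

(0, 1) + (6, 10). λ = (10 - 1)/(6 - 0) ≡ 9/6 mod 11. 6⁻¹ ≡ 2 (mod 11), so λ ≡ 7.
  x = λ² - 0 - 6 = 49 - 6 ≡ 10; y = λ·(0 - 10) - 1 ≡ 6. → (10, 6)

(10, 6)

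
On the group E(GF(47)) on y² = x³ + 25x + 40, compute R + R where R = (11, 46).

(14, 19)

tangent at (11, 46): λ = (3·11² + 25)/(2·46) ≡ 12/45. 45⁻¹ ≡ 23 (mod 47), so λ ≡ 12·23 ≡ 41.
  x = λ² - 11 - 11 = 1681 - 22 ≡ 14; y = λ·(11 - 14) - 46 ≡ 19. → (14, 19)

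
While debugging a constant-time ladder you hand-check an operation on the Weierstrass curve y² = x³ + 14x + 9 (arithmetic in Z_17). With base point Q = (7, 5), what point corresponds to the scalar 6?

Repeated addition: build up to 6Q.
2Q: tangent at (7, 5): λ = (3·7² + 14)/(2·5) ≡ 8/10. 10⁻¹ ≡ 12 (mod 17), so λ ≡ 8·12 ≡ 11.
  x = λ² - 7 - 7 = 121 - 14 ≡ 5; y = λ·(7 - 5) - 5 ≡ 0. → (5, 0)
3Q: (5, 0) + (7, 5). λ = (5 - 0)/(7 - 5) ≡ 5/2 mod 17. 2⁻¹ ≡ 9 (mod 17), so λ ≡ 11.
  x = λ² - 5 - 7 = 121 - 12 ≡ 7; y = λ·(5 - 7) - 0 ≡ 12. → (7, 12)
4Q: (7, 12) + (7, 5): same x and y₁ ≡ -y₂, so the sum is 𝒪.
5Q: 𝒪 + (7, 5) = (7, 5) (identity).
6Q: tangent at (7, 5): λ = (3·7² + 14)/(2·5) ≡ 8/10. 10⁻¹ ≡ 12 (mod 17), so λ ≡ 8·12 ≡ 11.
  x = λ² - 7 - 7 = 121 - 14 ≡ 5; y = λ·(7 - 5) - 5 ≡ 0. → (5, 0)

(5, 0)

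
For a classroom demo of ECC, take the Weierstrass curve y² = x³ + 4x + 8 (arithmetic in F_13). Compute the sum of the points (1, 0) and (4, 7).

(1, 0) + (4, 7). λ = (7 - 0)/(4 - 1) ≡ 7/3 mod 13. 3⁻¹ ≡ 9 (mod 13) since 3·9 = 27 ≡ 1, so λ ≡ 11.
  x = λ² - 1 - 4 = 121 - 5 ≡ 12; y = λ·(1 - 12) - 0 ≡ 9. → (12, 9)

(12, 9)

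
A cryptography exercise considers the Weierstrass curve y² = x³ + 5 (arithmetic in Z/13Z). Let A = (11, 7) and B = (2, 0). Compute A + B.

(12, 11)

(11, 7) + (2, 0). λ = (0 - 7)/(2 - 11) ≡ 6/4 mod 13. 4⁻¹ ≡ 10 (mod 13), so λ ≡ 8.
  x = λ² - 11 - 2 = 64 - 13 ≡ 12; y = λ·(11 - 12) - 7 ≡ 11. → (12, 11)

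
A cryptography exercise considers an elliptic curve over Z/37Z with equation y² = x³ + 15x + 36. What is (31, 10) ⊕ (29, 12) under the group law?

(31, 10) + (29, 12). λ = (12 - 10)/(29 - 31) ≡ 2/35 mod 37. 35⁻¹ ≡ 18 (mod 37) since 35·18 = 630 ≡ 1, so λ ≡ 36.
  x = λ² - 31 - 29 = 1296 - 60 ≡ 15; y = λ·(31 - 15) - 10 ≡ 11. → (15, 11)

(15, 11)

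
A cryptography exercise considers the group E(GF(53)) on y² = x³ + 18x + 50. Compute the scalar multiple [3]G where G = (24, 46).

(36, 5)

Repeated addition: build up to 3G.
2G: tangent at (24, 46): λ = (3·24² + 18)/(2·46) ≡ 50/39. 39⁻¹ ≡ 34 (mod 53), so λ ≡ 50·34 ≡ 4.
  x = λ² - 24 - 24 = 16 - 48 ≡ 21; y = λ·(24 - 21) - 46 ≡ 19. → (21, 19)
3G: (21, 19) + (24, 46). λ = (46 - 19)/(24 - 21) ≡ 27/3 mod 53. 3⁻¹ ≡ 18 (mod 53), so λ ≡ 9.
  x = λ² - 21 - 24 = 81 - 45 ≡ 36; y = λ·(21 - 36) - 19 ≡ 5. → (36, 5)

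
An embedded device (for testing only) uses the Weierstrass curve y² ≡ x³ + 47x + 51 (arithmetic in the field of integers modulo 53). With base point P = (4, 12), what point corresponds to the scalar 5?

Double-and-add on 5 = (101)₂. Start with P = (4, 12) for the leading 1-bit.
double: tangent at (4, 12): λ = (3·4² + 47)/(2·12) ≡ 42/24. 24⁻¹ ≡ 42 (mod 53) since 24·42 = 1008 ≡ 1, so λ ≡ 42·42 ≡ 15.
  x = λ² - 4 - 4 = 225 - 8 ≡ 5; y = λ·(4 - 5) - 12 ≡ 26. → (5, 26)
double: tangent at (5, 26): λ = (3·5² + 47)/(2·26) ≡ 16/52. 52⁻¹ ≡ 52 (mod 53) since 52·52 = 2704 ≡ 1, so λ ≡ 16·52 ≡ 37.
  x = λ² - 5 - 5 = 1369 - 10 ≡ 34; y = λ·(5 - 34) - 26 ≡ 14. → (34, 14)
add P: (34, 14) + (4, 12). λ = (12 - 14)/(4 - 34) ≡ 51/23 mod 53. 23⁻¹ ≡ 30 (mod 53) since 23·30 = 690 ≡ 1, so λ ≡ 46.
  x = λ² - 34 - 4 = 2116 - 38 ≡ 11; y = λ·(34 - 11) - 14 ≡ 37. → (11, 37)

(11, 37)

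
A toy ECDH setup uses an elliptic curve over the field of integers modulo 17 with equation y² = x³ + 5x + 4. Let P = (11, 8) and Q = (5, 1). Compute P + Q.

(11, 8) + (5, 1). λ = (1 - 8)/(5 - 11) ≡ 10/11 mod 17. 11⁻¹ ≡ 14 (mod 17) since 11·14 = 154 ≡ 1, so λ ≡ 4.
  x = λ² - 11 - 5 = 16 - 16 ≡ 0; y = λ·(11 - 0) - 8 ≡ 2. → (0, 2)

(0, 2)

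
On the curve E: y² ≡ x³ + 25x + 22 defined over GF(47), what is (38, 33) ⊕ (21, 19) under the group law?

(38, 33) + (21, 19). λ = (19 - 33)/(21 - 38) ≡ 33/30 mod 47. 30⁻¹ ≡ 11 (mod 47), so λ ≡ 34.
  x = λ² - 38 - 21 = 1156 - 59 ≡ 16; y = λ·(38 - 16) - 33 ≡ 10. → (16, 10)

(16, 10)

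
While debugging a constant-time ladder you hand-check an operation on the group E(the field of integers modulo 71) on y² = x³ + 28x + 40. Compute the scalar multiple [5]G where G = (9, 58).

Repeated addition: build up to 5G.
2G: tangent at (9, 58): λ = (3·9² + 28)/(2·58) ≡ 58/45. 45⁻¹ ≡ 30 (mod 71) since 45·30 = 1350 ≡ 1, so λ ≡ 58·30 ≡ 36.
  x = λ² - 9 - 9 = 1296 - 18 ≡ 0; y = λ·(9 - 0) - 58 ≡ 53. → (0, 53)
3G: (0, 53) + (9, 58). λ = (58 - 53)/(9 - 0) ≡ 5/9 mod 71. 9⁻¹ ≡ 8 (mod 71), so λ ≡ 40.
  x = λ² - 0 - 9 = 1600 - 9 ≡ 29; y = λ·(0 - 29) - 53 ≡ 65. → (29, 65)
4G: (29, 65) + (9, 58). λ = (58 - 65)/(9 - 29) ≡ 64/51 mod 71. 51⁻¹ ≡ 39 (mod 71), so λ ≡ 11.
  x = λ² - 29 - 9 = 121 - 38 ≡ 12; y = λ·(29 - 12) - 65 ≡ 51. → (12, 51)
5G: (12, 51) + (9, 58). λ = (58 - 51)/(9 - 12) ≡ 7/68 mod 71. 68⁻¹ ≡ 47 (mod 71), so λ ≡ 45.
  x = λ² - 12 - 9 = 2025 - 21 ≡ 16; y = λ·(12 - 16) - 51 ≡ 53. → (16, 53)

(16, 53)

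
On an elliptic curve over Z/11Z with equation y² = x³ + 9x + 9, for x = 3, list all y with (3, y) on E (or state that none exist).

none

x³ + 9x + 9 = 63 ≡ 8 (mod 11).
8 is a non-residue mod 11; no y exists.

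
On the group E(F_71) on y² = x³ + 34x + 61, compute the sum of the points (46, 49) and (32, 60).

(46, 49) + (32, 60). λ = (60 - 49)/(32 - 46) ≡ 11/57 mod 71. 57⁻¹ ≡ 5 (mod 71) since 57·5 = 285 ≡ 1, so λ ≡ 55.
  x = λ² - 46 - 32 = 3025 - 78 ≡ 36; y = λ·(46 - 36) - 49 ≡ 4. → (36, 4)

(36, 4)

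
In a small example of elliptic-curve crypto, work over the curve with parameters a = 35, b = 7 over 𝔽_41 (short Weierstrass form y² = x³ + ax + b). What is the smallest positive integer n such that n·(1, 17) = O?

2P: tangent at (1, 17): λ = (3·1² + 35)/(2·17) ≡ 38/34. 34⁻¹ ≡ 35 (mod 41), so λ ≡ 38·35 ≡ 18.
  x = λ² - 1 - 1 = 324 - 2 ≡ 35; y = λ·(1 - 35) - 17 ≡ 27. → (35, 27)
3P: (35, 27) + (1, 17). λ = (17 - 27)/(1 - 35) ≡ 31/7 mod 41. 7⁻¹ ≡ 6 (mod 41), so λ ≡ 22.
  x = λ² - 35 - 1 = 484 - 36 ≡ 38; y = λ·(35 - 38) - 27 ≡ 30. → (38, 30)
4P: (38, 30) + (1, 17). λ = (17 - 30)/(1 - 38) ≡ 28/4 mod 41. 4⁻¹ ≡ 31 (mod 41), so λ ≡ 7.
  x = λ² - 38 - 1 = 49 - 39 ≡ 10; y = λ·(38 - 10) - 30 ≡ 2. → (10, 2)
5P: (10, 2) + (1, 17). λ = (17 - 2)/(1 - 10) ≡ 15/32 mod 41. 32⁻¹ ≡ 9 (mod 41), so λ ≡ 12.
  x = λ² - 10 - 1 = 144 - 11 ≡ 10; y = λ·(10 - 10) - 2 ≡ 39. → (10, 39)
6P: (10, 39) + (1, 17). λ = (17 - 39)/(1 - 10) ≡ 19/32 mod 41. 32⁻¹ ≡ 9 (mod 41) since 32·9 = 288 ≡ 1, so λ ≡ 7.
  x = λ² - 10 - 1 = 49 - 11 ≡ 38; y = λ·(10 - 38) - 39 ≡ 11. → (38, 11)
7P: (38, 11) + (1, 17). λ = (17 - 11)/(1 - 38) ≡ 6/4 mod 41. 4⁻¹ ≡ 31 (mod 41), so λ ≡ 22.
  x = λ² - 38 - 1 = 484 - 39 ≡ 35; y = λ·(38 - 35) - 11 ≡ 14. → (35, 14)
8P: (35, 14) + (1, 17). λ = (17 - 14)/(1 - 35) ≡ 3/7 mod 41. 7⁻¹ ≡ 6 (mod 41), so λ ≡ 18.
  x = λ² - 35 - 1 = 324 - 36 ≡ 1; y = λ·(35 - 1) - 14 ≡ 24. → (1, 24)
9P: (1, 24) + (1, 17): same x and y₁ ≡ -y₂, so the sum is O.
9P = O, so the order is 9.

9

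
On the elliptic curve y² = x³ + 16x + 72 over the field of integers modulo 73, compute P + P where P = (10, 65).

tangent at (10, 65): λ = (3·10² + 16)/(2·65) ≡ 24/57. 57⁻¹ ≡ 41 (mod 73), so λ ≡ 24·41 ≡ 35.
  x = λ² - 10 - 10 = 1225 - 20 ≡ 37; y = λ·(10 - 37) - 65 ≡ 12. → (37, 12)

(37, 12)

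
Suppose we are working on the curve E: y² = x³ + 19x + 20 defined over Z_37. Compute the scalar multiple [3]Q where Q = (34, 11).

(19, 32)

Repeated addition: build up to 3Q.
2Q: tangent at (34, 11): λ = (3·34² + 19)/(2·11) ≡ 9/22. 22⁻¹ ≡ 32 (mod 37), so λ ≡ 9·32 ≡ 29.
  x = λ² - 34 - 34 = 841 - 68 ≡ 33; y = λ·(34 - 33) - 11 ≡ 18. → (33, 18)
3Q: (33, 18) + (34, 11). λ = (11 - 18)/(34 - 33) ≡ 30/1 mod 37. 1⁻¹ ≡ 1 (mod 37) since 1·1 = 1 ≡ 1, so λ ≡ 30.
  x = λ² - 33 - 34 = 900 - 67 ≡ 19; y = λ·(33 - 19) - 18 ≡ 32. → (19, 32)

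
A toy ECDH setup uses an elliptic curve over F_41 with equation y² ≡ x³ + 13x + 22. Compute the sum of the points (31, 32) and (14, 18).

(12, 15)

(31, 32) + (14, 18). λ = (18 - 32)/(14 - 31) ≡ 27/24 mod 41. 24⁻¹ ≡ 12 (mod 41), so λ ≡ 37.
  x = λ² - 31 - 14 = 1369 - 45 ≡ 12; y = λ·(31 - 12) - 32 ≡ 15. → (12, 15)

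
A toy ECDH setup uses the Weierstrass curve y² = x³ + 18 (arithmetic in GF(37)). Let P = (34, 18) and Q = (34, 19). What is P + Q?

The two points share x = 34 and their y-coordinates satisfy 18 + 19 ≡ 0 (mod 37), so they are inverses. Their sum is O.

O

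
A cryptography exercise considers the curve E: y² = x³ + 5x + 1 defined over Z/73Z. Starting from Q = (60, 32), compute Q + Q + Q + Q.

(12, 16)

Repeated addition: build up to 4Q.
2Q: tangent at (60, 32): λ = (3·60² + 5)/(2·32) ≡ 1/64. 64⁻¹ ≡ 8 (mod 73) since 64·8 = 512 ≡ 1, so λ ≡ 1·8 ≡ 8.
  x = λ² - 60 - 60 = 64 - 120 ≡ 17; y = λ·(60 - 17) - 32 ≡ 20. → (17, 20)
3Q: (17, 20) + (60, 32). λ = (32 - 20)/(60 - 17) ≡ 12/43 mod 73. 43⁻¹ ≡ 17 (mod 73), so λ ≡ 58.
  x = λ² - 17 - 60 = 3364 - 77 ≡ 2; y = λ·(17 - 2) - 20 ≡ 47. → (2, 47)
4Q: (2, 47) + (60, 32). λ = (32 - 47)/(60 - 2) ≡ 58/58 mod 73. 58⁻¹ ≡ 34 (mod 73) since 58·34 = 1972 ≡ 1, so λ ≡ 1.
  x = λ² - 2 - 60 = 1 - 62 ≡ 12; y = λ·(2 - 12) - 47 ≡ 16. → (12, 16)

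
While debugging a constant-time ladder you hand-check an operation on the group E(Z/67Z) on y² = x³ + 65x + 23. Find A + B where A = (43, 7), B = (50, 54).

(43, 7) + (50, 54). λ = (54 - 7)/(50 - 43) ≡ 47/7 mod 67. 7⁻¹ ≡ 48 (mod 67), so λ ≡ 45.
  x = λ² - 43 - 50 = 2025 - 93 ≡ 56; y = λ·(43 - 56) - 7 ≡ 11. → (56, 11)

(56, 11)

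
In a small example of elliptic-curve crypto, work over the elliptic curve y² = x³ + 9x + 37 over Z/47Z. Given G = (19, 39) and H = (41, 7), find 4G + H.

(41, 40)

First 4G:
Repeated addition: build up to 4G.
2G: tangent at (19, 39): λ = (3·19² + 9)/(2·39) ≡ 11/31. 31⁻¹ ≡ 44 (mod 47) since 31·44 = 1364 ≡ 1, so λ ≡ 11·44 ≡ 14.
  x = λ² - 19 - 19 = 196 - 38 ≡ 17; y = λ·(19 - 17) - 39 ≡ 36. → (17, 36)
3G: (17, 36) + (19, 39). λ = (39 - 36)/(19 - 17) ≡ 3/2 mod 47. 2⁻¹ ≡ 24 (mod 47) since 2·24 = 48 ≡ 1, so λ ≡ 25.
  x = λ² - 17 - 19 = 625 - 36 ≡ 25; y = λ·(17 - 25) - 36 ≡ 46. → (25, 46)
4G: (25, 46) + (19, 39). λ = (39 - 46)/(19 - 25) ≡ 40/41 mod 47. 41⁻¹ ≡ 39 (mod 47), so λ ≡ 9.
  x = λ² - 25 - 19 = 81 - 44 ≡ 37; y = λ·(25 - 37) - 46 ≡ 34. → (37, 34)
4G = (37, 34).
Finally 4G + H:
(37, 34) + (41, 7). λ = (7 - 34)/(41 - 37) ≡ 20/4 mod 47. 4⁻¹ ≡ 12 (mod 47) since 4·12 = 48 ≡ 1, so λ ≡ 5.
  x = λ² - 37 - 41 = 25 - 78 ≡ 41; y = λ·(37 - 41) - 34 ≡ 40. → (41, 40)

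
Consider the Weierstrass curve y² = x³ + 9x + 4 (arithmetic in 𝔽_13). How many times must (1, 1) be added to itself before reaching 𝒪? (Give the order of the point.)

7

2P: tangent at (1, 1): λ = (3·1² + 9)/(2·1) ≡ 12/2. 2⁻¹ ≡ 7 (mod 13) since 2·7 = 14 ≡ 1, so λ ≡ 12·7 ≡ 6.
  x = λ² - 1 - 1 = 36 - 2 ≡ 8; y = λ·(1 - 8) - 1 ≡ 9. → (8, 9)
3P: (8, 9) + (1, 1). λ = (1 - 9)/(1 - 8) ≡ 5/6 mod 13. 6⁻¹ ≡ 11 (mod 13), so λ ≡ 3.
  x = λ² - 8 - 1 = 9 - 9 ≡ 0; y = λ·(8 - 0) - 9 ≡ 2. → (0, 2)
4P: (0, 2) + (1, 1). λ = (1 - 2)/(1 - 0) ≡ 12/1 mod 13. 1⁻¹ ≡ 1 (mod 13) since 1·1 = 1 ≡ 1, so λ ≡ 12.
  x = λ² - 0 - 1 = 144 - 1 ≡ 0; y = λ·(0 - 0) - 2 ≡ 11. → (0, 11)
5P: (0, 11) + (1, 1). λ = (1 - 11)/(1 - 0) ≡ 3/1 mod 13. 1⁻¹ ≡ 1 (mod 13), so λ ≡ 3.
  x = λ² - 0 - 1 = 9 - 1 ≡ 8; y = λ·(0 - 8) - 11 ≡ 4. → (8, 4)
6P: (8, 4) + (1, 1). λ = (1 - 4)/(1 - 8) ≡ 10/6 mod 13. 6⁻¹ ≡ 11 (mod 13), so λ ≡ 6.
  x = λ² - 8 - 1 = 36 - 9 ≡ 1; y = λ·(8 - 1) - 4 ≡ 12. → (1, 12)
7P: (1, 12) + (1, 1): same x and y₁ ≡ -y₂, so the sum is 𝒪.
7P = 𝒪, so the order is 7.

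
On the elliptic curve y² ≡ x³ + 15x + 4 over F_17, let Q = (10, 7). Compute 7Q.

(10, 7)

Double-and-add on 7 = (111)₂. Start with Q = (10, 7) for the leading 1-bit.
double: tangent at (10, 7): λ = (3·10² + 15)/(2·7) ≡ 9/14. 14⁻¹ ≡ 11 (mod 17), so λ ≡ 9·11 ≡ 14.
  x = λ² - 10 - 10 = 196 - 20 ≡ 6; y = λ·(10 - 6) - 7 ≡ 15. → (6, 15)
add Q: (6, 15) + (10, 7). λ = (7 - 15)/(10 - 6) ≡ 9/4 mod 17. 4⁻¹ ≡ 13 (mod 17) since 4·13 = 52 ≡ 1, so λ ≡ 15.
  x = λ² - 6 - 10 = 225 - 16 ≡ 5; y = λ·(6 - 5) - 15 ≡ 0. → (5, 0)
double: (5, 0) + (5, 0): same x and y₁ ≡ -y₂, so the sum is O.
add Q: O + (10, 7) = (10, 7) (identity).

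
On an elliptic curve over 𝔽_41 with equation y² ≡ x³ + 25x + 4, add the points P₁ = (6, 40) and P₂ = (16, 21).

(6, 40) + (16, 21). λ = (21 - 40)/(16 - 6) ≡ 22/10 mod 41. 10⁻¹ ≡ 37 (mod 41) since 10·37 = 370 ≡ 1, so λ ≡ 35.
  x = λ² - 6 - 16 = 1225 - 22 ≡ 14; y = λ·(6 - 14) - 40 ≡ 8. → (14, 8)

(14, 8)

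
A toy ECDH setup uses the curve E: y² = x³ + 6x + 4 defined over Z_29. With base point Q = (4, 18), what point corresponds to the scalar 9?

(27, 19)

Repeated addition: build up to 9Q.
2Q: tangent at (4, 18): λ = (3·4² + 6)/(2·18) ≡ 25/7. 7⁻¹ ≡ 25 (mod 29), so λ ≡ 25·25 ≡ 16.
  x = λ² - 4 - 4 = 256 - 8 ≡ 16; y = λ·(4 - 16) - 18 ≡ 22. → (16, 22)
3Q: (16, 22) + (4, 18). λ = (18 - 22)/(4 - 16) ≡ 25/17 mod 29. 17⁻¹ ≡ 12 (mod 29) since 17·12 = 204 ≡ 1, so λ ≡ 10.
  x = λ² - 16 - 4 = 100 - 20 ≡ 22; y = λ·(16 - 22) - 22 ≡ 5. → (22, 5)
4Q: (22, 5) + (4, 18). λ = (18 - 5)/(4 - 22) ≡ 13/11 mod 29. 11⁻¹ ≡ 8 (mod 29) since 11·8 = 88 ≡ 1, so λ ≡ 17.
  x = λ² - 22 - 4 = 289 - 26 ≡ 2; y = λ·(22 - 2) - 5 ≡ 16. → (2, 16)
5Q: (2, 16) + (4, 18). λ = (18 - 16)/(4 - 2) ≡ 2/2 mod 29. 2⁻¹ ≡ 15 (mod 29), so λ ≡ 1.
  x = λ² - 2 - 4 = 1 - 6 ≡ 24; y = λ·(2 - 24) - 16 ≡ 20. → (24, 20)
6Q: (24, 20) + (4, 18). λ = (18 - 20)/(4 - 24) ≡ 27/9 mod 29. 9⁻¹ ≡ 13 (mod 29) since 9·13 = 117 ≡ 1, so λ ≡ 3.
  x = λ² - 24 - 4 = 9 - 28 ≡ 10; y = λ·(24 - 10) - 20 ≡ 22. → (10, 22)
7Q: (10, 22) + (4, 18). λ = (18 - 22)/(4 - 10) ≡ 25/23 mod 29. 23⁻¹ ≡ 24 (mod 29) since 23·24 = 552 ≡ 1, so λ ≡ 20.
  x = λ² - 10 - 4 = 400 - 14 ≡ 9; y = λ·(10 - 9) - 22 ≡ 27. → (9, 27)
8Q: (9, 27) + (4, 18). λ = (18 - 27)/(4 - 9) ≡ 20/24 mod 29. 24⁻¹ ≡ 23 (mod 29) since 24·23 = 552 ≡ 1, so λ ≡ 25.
  x = λ² - 9 - 4 = 625 - 13 ≡ 3; y = λ·(9 - 3) - 27 ≡ 7. → (3, 7)
9Q: (3, 7) + (4, 18). λ = (18 - 7)/(4 - 3) ≡ 11/1 mod 29. 1⁻¹ ≡ 1 (mod 29), so λ ≡ 11.
  x = λ² - 3 - 4 = 121 - 7 ≡ 27; y = λ·(3 - 27) - 7 ≡ 19. → (27, 19)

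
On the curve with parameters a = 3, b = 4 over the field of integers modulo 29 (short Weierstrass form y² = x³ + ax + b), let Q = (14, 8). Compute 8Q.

Repeated addition: build up to 8Q.
2Q: tangent at (14, 8): λ = (3·14² + 3)/(2·8) ≡ 11/16. 16⁻¹ ≡ 20 (mod 29) since 16·20 = 320 ≡ 1, so λ ≡ 11·20 ≡ 17.
  x = λ² - 14 - 14 = 289 - 28 ≡ 0; y = λ·(14 - 0) - 8 ≡ 27. → (0, 27)
3Q: (0, 27) + (14, 8). λ = (8 - 27)/(14 - 0) ≡ 10/14 mod 29. 14⁻¹ ≡ 27 (mod 29), so λ ≡ 9.
  x = λ² - 0 - 14 = 81 - 14 ≡ 9; y = λ·(0 - 9) - 27 ≡ 8. → (9, 8)
4Q: (9, 8) + (14, 8). λ = (8 - 8)/(14 - 9) ≡ 0/5 mod 29. 5⁻¹ ≡ 6 (mod 29) since 5·6 = 30 ≡ 1, so λ ≡ 0.
  x = λ² - 9 - 14 = 0 - 23 ≡ 6; y = λ·(9 - 6) - 8 ≡ 21. → (6, 21)
5Q: (6, 21) + (14, 8). λ = (8 - 21)/(14 - 6) ≡ 16/8 mod 29. 8⁻¹ ≡ 11 (mod 29), so λ ≡ 2.
  x = λ² - 6 - 14 = 4 - 20 ≡ 13; y = λ·(6 - 13) - 21 ≡ 23. → (13, 23)
6Q: (13, 23) + (14, 8). λ = (8 - 23)/(14 - 13) ≡ 14/1 mod 29. 1⁻¹ ≡ 1 (mod 29), so λ ≡ 14.
  x = λ² - 13 - 14 = 196 - 27 ≡ 24; y = λ·(13 - 24) - 23 ≡ 26. → (24, 26)
7Q: (24, 26) + (14, 8). λ = (8 - 26)/(14 - 24) ≡ 11/19 mod 29. 19⁻¹ ≡ 26 (mod 29), so λ ≡ 25.
  x = λ² - 24 - 14 = 625 - 38 ≡ 7; y = λ·(24 - 7) - 26 ≡ 22. → (7, 22)
8Q: (7, 22) + (14, 8). λ = (8 - 22)/(14 - 7) ≡ 15/7 mod 29. 7⁻¹ ≡ 25 (mod 29) since 7·25 = 175 ≡ 1, so λ ≡ 27.
  x = λ² - 7 - 14 = 729 - 21 ≡ 12; y = λ·(7 - 12) - 22 ≡ 17. → (12, 17)

(12, 17)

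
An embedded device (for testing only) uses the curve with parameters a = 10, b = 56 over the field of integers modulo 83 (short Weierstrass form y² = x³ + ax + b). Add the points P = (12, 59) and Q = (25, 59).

(12, 59) + (25, 59). λ = (59 - 59)/(25 - 12) ≡ 0/13 mod 83. 13⁻¹ ≡ 32 (mod 83) since 13·32 = 416 ≡ 1, so λ ≡ 0.
  x = λ² - 12 - 25 = 0 - 37 ≡ 46; y = λ·(12 - 46) - 59 ≡ 24. → (46, 24)

(46, 24)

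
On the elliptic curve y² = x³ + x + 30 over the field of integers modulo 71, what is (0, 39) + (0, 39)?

(29, 38)

tangent at (0, 39): λ = (3·0² + 1)/(2·39) ≡ 1/7. 7⁻¹ ≡ 61 (mod 71), so λ ≡ 1·61 ≡ 61.
  x = λ² - 0 - 0 = 3721 - 0 ≡ 29; y = λ·(0 - 29) - 39 ≡ 38. → (29, 38)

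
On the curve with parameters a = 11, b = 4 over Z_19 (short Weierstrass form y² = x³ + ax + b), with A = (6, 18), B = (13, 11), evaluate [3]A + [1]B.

(7, 14)

First 3A:
Repeated addition: build up to 3A.
2A: tangent at (6, 18): λ = (3·6² + 11)/(2·18) ≡ 5/17. 17⁻¹ ≡ 9 (mod 19), so λ ≡ 5·9 ≡ 7.
  x = λ² - 6 - 6 = 49 - 12 ≡ 18; y = λ·(6 - 18) - 18 ≡ 12. → (18, 12)
3A: (18, 12) + (6, 18). λ = (18 - 12)/(6 - 18) ≡ 6/7 mod 19. 7⁻¹ ≡ 11 (mod 19) since 7·11 = 77 ≡ 1, so λ ≡ 9.
  x = λ² - 18 - 6 = 81 - 24 ≡ 0; y = λ·(18 - 0) - 12 ≡ 17. → (0, 17)
3A = (0, 17).
Finally 3A + B:
(0, 17) + (13, 11). λ = (11 - 17)/(13 - 0) ≡ 13/13 mod 19. 13⁻¹ ≡ 3 (mod 19) since 13·3 = 39 ≡ 1, so λ ≡ 1.
  x = λ² - 0 - 13 = 1 - 13 ≡ 7; y = λ·(0 - 7) - 17 ≡ 14. → (7, 14)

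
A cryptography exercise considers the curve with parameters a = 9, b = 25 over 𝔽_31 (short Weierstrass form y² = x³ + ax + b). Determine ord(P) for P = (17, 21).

2P: tangent at (17, 21): λ = (3·17² + 9)/(2·21) ≡ 8/11. 11⁻¹ ≡ 17 (mod 31), so λ ≡ 8·17 ≡ 12.
  x = λ² - 17 - 17 = 144 - 34 ≡ 17; y = λ·(17 - 17) - 21 ≡ 10. → (17, 10)
3P: (17, 10) + (17, 21): same x and y₁ ≡ -y₂, so the sum is ∞.
3P = ∞, so the order is 3.

3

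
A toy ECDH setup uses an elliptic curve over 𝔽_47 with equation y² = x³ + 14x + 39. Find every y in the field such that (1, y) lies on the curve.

17, 30

x³ + 14x + 39 = 54 ≡ 7 (mod 47).
Square roots of 7 mod 47: 17 and 30 (since 17² = 289 ≡ 7).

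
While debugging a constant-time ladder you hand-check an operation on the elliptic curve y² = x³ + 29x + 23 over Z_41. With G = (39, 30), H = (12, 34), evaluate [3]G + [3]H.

(0, 8)

First 3G:
Repeated addition: build up to 3G.
2G: tangent at (39, 30): λ = (3·39² + 29)/(2·30) ≡ 0/19. 19⁻¹ ≡ 13 (mod 41) since 19·13 = 247 ≡ 1, so λ ≡ 0·13 ≡ 0.
  x = λ² - 39 - 39 = 0 - 78 ≡ 4; y = λ·(39 - 4) - 30 ≡ 11. → (4, 11)
3G: (4, 11) + (39, 30). λ = (30 - 11)/(39 - 4) ≡ 19/35 mod 41. 35⁻¹ ≡ 34 (mod 41), so λ ≡ 31.
  x = λ² - 4 - 39 = 961 - 43 ≡ 16; y = λ·(4 - 16) - 11 ≡ 27. → (16, 27)
3G = (16, 27).
Next 3H:
Repeated addition: build up to 3H.
2H: tangent at (12, 34): λ = (3·12² + 29)/(2·34) ≡ 10/27. 27⁻¹ ≡ 38 (mod 41), so λ ≡ 10·38 ≡ 11.
  x = λ² - 12 - 12 = 121 - 24 ≡ 15; y = λ·(12 - 15) - 34 ≡ 15. → (15, 15)
3H: (15, 15) + (12, 34). λ = (34 - 15)/(12 - 15) ≡ 19/38 mod 41. 38⁻¹ ≡ 27 (mod 41), so λ ≡ 21.
  x = λ² - 15 - 12 = 441 - 27 ≡ 4; y = λ·(15 - 4) - 15 ≡ 11. → (4, 11)
3H = (4, 11).
Finally 3G + 3H:
(16, 27) + (4, 11). λ = (11 - 27)/(4 - 16) ≡ 25/29 mod 41. 29⁻¹ ≡ 17 (mod 41), so λ ≡ 15.
  x = λ² - 16 - 4 = 225 - 20 ≡ 0; y = λ·(16 - 0) - 27 ≡ 8. → (0, 8)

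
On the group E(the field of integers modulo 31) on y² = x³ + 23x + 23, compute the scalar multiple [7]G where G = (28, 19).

Repeated addition: build up to 7G.
2G: tangent at (28, 19): λ = (3·28² + 23)/(2·19) ≡ 19/7. 7⁻¹ ≡ 9 (mod 31), so λ ≡ 19·9 ≡ 16.
  x = λ² - 28 - 28 = 256 - 56 ≡ 14; y = λ·(28 - 14) - 19 ≡ 19. → (14, 19)
3G: (14, 19) + (28, 19). λ = (19 - 19)/(28 - 14) ≡ 0/14 mod 31. 14⁻¹ ≡ 20 (mod 31) since 14·20 = 280 ≡ 1, so λ ≡ 0.
  x = λ² - 14 - 28 = 0 - 42 ≡ 20; y = λ·(14 - 20) - 19 ≡ 12. → (20, 12)
4G: (20, 12) + (28, 19). λ = (19 - 12)/(28 - 20) ≡ 7/8 mod 31. 8⁻¹ ≡ 4 (mod 31), so λ ≡ 28.
  x = λ² - 20 - 28 = 784 - 48 ≡ 23; y = λ·(20 - 23) - 12 ≡ 28. → (23, 28)
5G: (23, 28) + (28, 19). λ = (19 - 28)/(28 - 23) ≡ 22/5 mod 31. 5⁻¹ ≡ 25 (mod 31), so λ ≡ 23.
  x = λ² - 23 - 28 = 529 - 51 ≡ 13; y = λ·(23 - 13) - 28 ≡ 16. → (13, 16)
6G: (13, 16) + (28, 19). λ = (19 - 16)/(28 - 13) ≡ 3/15 mod 31. 15⁻¹ ≡ 29 (mod 31) since 15·29 = 435 ≡ 1, so λ ≡ 25.
  x = λ² - 13 - 28 = 625 - 41 ≡ 26; y = λ·(13 - 26) - 16 ≡ 0. → (26, 0)
7G: (26, 0) + (28, 19). λ = (19 - 0)/(28 - 26) ≡ 19/2 mod 31. 2⁻¹ ≡ 16 (mod 31) since 2·16 = 32 ≡ 1, so λ ≡ 25.
  x = λ² - 26 - 28 = 625 - 54 ≡ 13; y = λ·(26 - 13) - 0 ≡ 15. → (13, 15)

(13, 15)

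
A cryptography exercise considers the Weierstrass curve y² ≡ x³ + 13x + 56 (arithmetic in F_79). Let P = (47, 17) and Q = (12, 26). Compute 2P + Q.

(2, 66)

First 2P:
Repeated addition: build up to 2P.
2P: tangent at (47, 17): λ = (3·47² + 13)/(2·17) ≡ 4/34. 34⁻¹ ≡ 7 (mod 79) since 34·7 = 238 ≡ 1, so λ ≡ 4·7 ≡ 28.
  x = λ² - 47 - 47 = 784 - 94 ≡ 58; y = λ·(47 - 58) - 17 ≡ 70. → (58, 70)
2P = (58, 70).
Finally 2P + Q:
(58, 70) + (12, 26). λ = (26 - 70)/(12 - 58) ≡ 35/33 mod 79. 33⁻¹ ≡ 12 (mod 79), so λ ≡ 25.
  x = λ² - 58 - 12 = 625 - 70 ≡ 2; y = λ·(58 - 2) - 70 ≡ 66. → (2, 66)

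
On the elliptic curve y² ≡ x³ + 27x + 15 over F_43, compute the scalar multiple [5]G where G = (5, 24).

(32, 8)

Repeated addition: build up to 5G.
2G: tangent at (5, 24): λ = (3·5² + 27)/(2·24) ≡ 16/5. 5⁻¹ ≡ 26 (mod 43), so λ ≡ 16·26 ≡ 29.
  x = λ² - 5 - 5 = 841 - 10 ≡ 14; y = λ·(5 - 14) - 24 ≡ 16. → (14, 16)
3G: (14, 16) + (5, 24). λ = (24 - 16)/(5 - 14) ≡ 8/34 mod 43. 34⁻¹ ≡ 19 (mod 43), so λ ≡ 23.
  x = λ² - 14 - 5 = 529 - 19 ≡ 37; y = λ·(14 - 37) - 16 ≡ 14. → (37, 14)
4G: (37, 14) + (5, 24). λ = (24 - 14)/(5 - 37) ≡ 10/11 mod 43. 11⁻¹ ≡ 4 (mod 43) since 11·4 = 44 ≡ 1, so λ ≡ 40.
  x = λ² - 37 - 5 = 1600 - 42 ≡ 10; y = λ·(37 - 10) - 14 ≡ 34. → (10, 34)
5G: (10, 34) + (5, 24). λ = (24 - 34)/(5 - 10) ≡ 33/38 mod 43. 38⁻¹ ≡ 17 (mod 43) since 38·17 = 646 ≡ 1, so λ ≡ 2.
  x = λ² - 10 - 5 = 4 - 15 ≡ 32; y = λ·(10 - 32) - 34 ≡ 8. → (32, 8)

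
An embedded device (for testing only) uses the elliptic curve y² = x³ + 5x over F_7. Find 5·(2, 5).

Write P = (2, 5).
Repeated addition: build up to 5P.
2P: tangent at (2, 5): λ = (3·2² + 5)/(2·5) ≡ 3/3. 3⁻¹ ≡ 5 (mod 7) since 3·5 = 15 ≡ 1, so λ ≡ 3·5 ≡ 1.
  x = λ² - 2 - 2 = 1 - 4 ≡ 4; y = λ·(2 - 4) - 5 ≡ 0. → (4, 0)
3P: (4, 0) + (2, 5). λ = (5 - 0)/(2 - 4) ≡ 5/5 mod 7. 5⁻¹ ≡ 3 (mod 7), so λ ≡ 1.
  x = λ² - 4 - 2 = 1 - 6 ≡ 2; y = λ·(4 - 2) - 0 ≡ 2. → (2, 2)
4P: (2, 2) + (2, 5): same x and y₁ ≡ -y₂, so the sum is 𝒪.
5P: 𝒪 + (2, 5) = (2, 5) (identity).

(2, 5)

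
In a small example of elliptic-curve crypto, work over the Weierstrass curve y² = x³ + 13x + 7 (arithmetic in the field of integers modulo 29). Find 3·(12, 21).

(28, 15)

Write Q = (12, 21).
Repeated addition: build up to 3Q.
2Q: tangent at (12, 21): λ = (3·12² + 13)/(2·21) ≡ 10/13. 13⁻¹ ≡ 9 (mod 29), so λ ≡ 10·9 ≡ 3.
  x = λ² - 12 - 12 = 9 - 24 ≡ 14; y = λ·(12 - 14) - 21 ≡ 2. → (14, 2)
3Q: (14, 2) + (12, 21). λ = (21 - 2)/(12 - 14) ≡ 19/27 mod 29. 27⁻¹ ≡ 14 (mod 29) since 27·14 = 378 ≡ 1, so λ ≡ 5.
  x = λ² - 14 - 12 = 25 - 26 ≡ 28; y = λ·(14 - 28) - 2 ≡ 15. → (28, 15)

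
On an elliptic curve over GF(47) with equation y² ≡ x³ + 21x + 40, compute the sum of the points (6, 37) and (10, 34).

(11, 2)

(6, 37) + (10, 34). λ = (34 - 37)/(10 - 6) ≡ 44/4 mod 47. 4⁻¹ ≡ 12 (mod 47), so λ ≡ 11.
  x = λ² - 6 - 10 = 121 - 16 ≡ 11; y = λ·(6 - 11) - 37 ≡ 2. → (11, 2)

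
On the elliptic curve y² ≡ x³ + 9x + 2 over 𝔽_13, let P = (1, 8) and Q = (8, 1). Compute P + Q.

(5, 9)

(1, 8) + (8, 1). λ = (1 - 8)/(8 - 1) ≡ 6/7 mod 13. 7⁻¹ ≡ 2 (mod 13) since 7·2 = 14 ≡ 1, so λ ≡ 12.
  x = λ² - 1 - 8 = 144 - 9 ≡ 5; y = λ·(1 - 5) - 8 ≡ 9. → (5, 9)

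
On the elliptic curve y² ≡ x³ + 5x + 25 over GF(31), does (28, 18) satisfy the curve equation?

yes

y² = 18² ≡ 14; x³ + 5x + 25 = 22117 ≡ 14 (mod 31). 14 = 14.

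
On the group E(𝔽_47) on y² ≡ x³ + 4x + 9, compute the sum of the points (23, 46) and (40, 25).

(23, 46) + (40, 25). λ = (25 - 46)/(40 - 23) ≡ 26/17 mod 47. 17⁻¹ ≡ 36 (mod 47), so λ ≡ 43.
  x = λ² - 23 - 40 = 1849 - 63 ≡ 0; y = λ·(23 - 0) - 46 ≡ 3. → (0, 3)

(0, 3)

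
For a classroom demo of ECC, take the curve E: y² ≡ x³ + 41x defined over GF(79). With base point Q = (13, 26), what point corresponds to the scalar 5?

Repeated addition: build up to 5Q.
2Q: tangent at (13, 26): λ = (3·13² + 41)/(2·26) ≡ 74/52. 52⁻¹ ≡ 38 (mod 79), so λ ≡ 74·38 ≡ 47.
  x = λ² - 13 - 13 = 2209 - 26 ≡ 50; y = λ·(13 - 50) - 26 ≡ 52. → (50, 52)
3Q: (50, 52) + (13, 26). λ = (26 - 52)/(13 - 50) ≡ 53/42 mod 79. 42⁻¹ ≡ 32 (mod 79), so λ ≡ 37.
  x = λ² - 50 - 13 = 1369 - 63 ≡ 42; y = λ·(50 - 42) - 52 ≡ 7. → (42, 7)
4Q: (42, 7) + (13, 26). λ = (26 - 7)/(13 - 42) ≡ 19/50 mod 79. 50⁻¹ ≡ 49 (mod 79) since 50·49 = 2450 ≡ 1, so λ ≡ 62.
  x = λ² - 42 - 13 = 3844 - 55 ≡ 76; y = λ·(42 - 76) - 7 ≡ 18. → (76, 18)
5Q: (76, 18) + (13, 26). λ = (26 - 18)/(13 - 76) ≡ 8/16 mod 79. 16⁻¹ ≡ 5 (mod 79) since 16·5 = 80 ≡ 1, so λ ≡ 40.
  x = λ² - 76 - 13 = 1600 - 89 ≡ 10; y = λ·(76 - 10) - 18 ≡ 15. → (10, 15)

(10, 15)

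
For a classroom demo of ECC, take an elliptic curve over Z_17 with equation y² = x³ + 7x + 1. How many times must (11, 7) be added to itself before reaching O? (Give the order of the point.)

2P: tangent at (11, 7): λ = (3·11² + 7)/(2·7) ≡ 13/14. 14⁻¹ ≡ 11 (mod 17), so λ ≡ 13·11 ≡ 7.
  x = λ² - 11 - 11 = 49 - 22 ≡ 10; y = λ·(11 - 10) - 7 ≡ 0. → (10, 0)
3P: (10, 0) + (11, 7). λ = (7 - 0)/(11 - 10) ≡ 7/1 mod 17. 1⁻¹ ≡ 1 (mod 17) since 1·1 = 1 ≡ 1, so λ ≡ 7.
  x = λ² - 10 - 11 = 49 - 21 ≡ 11; y = λ·(10 - 11) - 0 ≡ 10. → (11, 10)
4P: (11, 10) + (11, 7): same x and y₁ ≡ -y₂, so the sum is O.
4P = O, so the order is 4.

4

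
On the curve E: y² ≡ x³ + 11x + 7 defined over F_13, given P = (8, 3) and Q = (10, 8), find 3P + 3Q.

First 3P:
Repeated addition: build up to 3P.
2P: tangent at (8, 3): λ = (3·8² + 11)/(2·3) ≡ 8/6. 6⁻¹ ≡ 11 (mod 13) since 6·11 = 66 ≡ 1, so λ ≡ 8·11 ≡ 10.
  x = λ² - 8 - 8 = 100 - 16 ≡ 6; y = λ·(8 - 6) - 3 ≡ 4. → (6, 4)
3P: (6, 4) + (8, 3). λ = (3 - 4)/(8 - 6) ≡ 12/2 mod 13. 2⁻¹ ≡ 7 (mod 13), so λ ≡ 6.
  x = λ² - 6 - 8 = 36 - 14 ≡ 9; y = λ·(6 - 9) - 4 ≡ 4. → (9, 4)
3P = (9, 4).
Next 3Q:
Repeated addition: build up to 3Q.
2Q: tangent at (10, 8): λ = (3·10² + 11)/(2·8) ≡ 12/3. 3⁻¹ ≡ 9 (mod 13), so λ ≡ 12·9 ≡ 4.
  x = λ² - 10 - 10 = 16 - 20 ≡ 9; y = λ·(10 - 9) - 8 ≡ 9. → (9, 9)
3Q: (9, 9) + (10, 8). λ = (8 - 9)/(10 - 9) ≡ 12/1 mod 13. 1⁻¹ ≡ 1 (mod 13), so λ ≡ 12.
  x = λ² - 9 - 10 = 144 - 19 ≡ 8; y = λ·(9 - 8) - 9 ≡ 3. → (8, 3)
3Q = (8, 3).
Finally 3P + 3Q:
(9, 4) + (8, 3). λ = (3 - 4)/(8 - 9) ≡ 12/12 mod 13. 12⁻¹ ≡ 12 (mod 13), so λ ≡ 1.
  x = λ² - 9 - 8 = 1 - 17 ≡ 10; y = λ·(9 - 10) - 4 ≡ 8. → (10, 8)

(10, 8)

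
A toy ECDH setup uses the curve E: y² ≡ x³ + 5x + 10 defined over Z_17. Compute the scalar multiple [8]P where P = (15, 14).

Repeated addition: build up to 8P.
2P: tangent at (15, 14): λ = (3·15² + 5)/(2·14) ≡ 0/11. 11⁻¹ ≡ 14 (mod 17) since 11·14 = 154 ≡ 1, so λ ≡ 0·14 ≡ 0.
  x = λ² - 15 - 15 = 0 - 30 ≡ 4; y = λ·(15 - 4) - 14 ≡ 3. → (4, 3)
3P: (4, 3) + (15, 14). λ = (14 - 3)/(15 - 4) ≡ 11/11 mod 17. 11⁻¹ ≡ 14 (mod 17) since 11·14 = 154 ≡ 1, so λ ≡ 1.
  x = λ² - 4 - 15 = 1 - 19 ≡ 16; y = λ·(4 - 16) - 3 ≡ 2. → (16, 2)
4P: (16, 2) + (15, 14). λ = (14 - 2)/(15 - 16) ≡ 12/16 mod 17. 16⁻¹ ≡ 16 (mod 17), so λ ≡ 5.
  x = λ² - 16 - 15 = 25 - 31 ≡ 11; y = λ·(16 - 11) - 2 ≡ 6. → (11, 6)
5P: (11, 6) + (15, 14). λ = (14 - 6)/(15 - 11) ≡ 8/4 mod 17. 4⁻¹ ≡ 13 (mod 17), so λ ≡ 2.
  x = λ² - 11 - 15 = 4 - 26 ≡ 12; y = λ·(11 - 12) - 6 ≡ 9. → (12, 9)
6P: (12, 9) + (15, 14). λ = (14 - 9)/(15 - 12) ≡ 5/3 mod 17. 3⁻¹ ≡ 6 (mod 17) since 3·6 = 18 ≡ 1, so λ ≡ 13.
  x = λ² - 12 - 15 = 169 - 27 ≡ 6; y = λ·(12 - 6) - 9 ≡ 1. → (6, 1)
7P: (6, 1) + (15, 14). λ = (14 - 1)/(15 - 6) ≡ 13/9 mod 17. 9⁻¹ ≡ 2 (mod 17), so λ ≡ 9.
  x = λ² - 6 - 15 = 81 - 21 ≡ 9; y = λ·(6 - 9) - 1 ≡ 6. → (9, 6)
8P: (9, 6) + (15, 14). λ = (14 - 6)/(15 - 9) ≡ 8/6 mod 17. 6⁻¹ ≡ 3 (mod 17), so λ ≡ 7.
  x = λ² - 9 - 15 = 49 - 24 ≡ 8; y = λ·(9 - 8) - 6 ≡ 1. → (8, 1)

(8, 1)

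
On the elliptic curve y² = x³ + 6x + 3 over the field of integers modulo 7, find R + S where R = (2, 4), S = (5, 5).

(4, 0)

(2, 4) + (5, 5). λ = (5 - 4)/(5 - 2) ≡ 1/3 mod 7. 3⁻¹ ≡ 5 (mod 7) since 3·5 = 15 ≡ 1, so λ ≡ 5.
  x = λ² - 2 - 5 = 25 - 7 ≡ 4; y = λ·(2 - 4) - 4 ≡ 0. → (4, 0)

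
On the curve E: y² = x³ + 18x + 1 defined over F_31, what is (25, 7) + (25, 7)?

tangent at (25, 7): λ = (3·25² + 18)/(2·7) ≡ 2/14. 14⁻¹ ≡ 20 (mod 31), so λ ≡ 2·20 ≡ 9.
  x = λ² - 25 - 25 = 81 - 50 ≡ 0; y = λ·(25 - 0) - 7 ≡ 1. → (0, 1)

(0, 1)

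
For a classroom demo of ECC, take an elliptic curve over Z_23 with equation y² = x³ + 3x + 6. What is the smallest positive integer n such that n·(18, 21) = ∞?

9

2P: tangent at (18, 21): λ = (3·18² + 3)/(2·21) ≡ 9/19. 19⁻¹ ≡ 17 (mod 23), so λ ≡ 9·17 ≡ 15.
  x = λ² - 18 - 18 = 225 - 36 ≡ 5; y = λ·(18 - 5) - 21 ≡ 13. → (5, 13)
3P: (5, 13) + (18, 21). λ = (21 - 13)/(18 - 5) ≡ 8/13 mod 23. 13⁻¹ ≡ 16 (mod 23), so λ ≡ 13.
  x = λ² - 5 - 18 = 169 - 23 ≡ 8; y = λ·(5 - 8) - 13 ≡ 17. → (8, 17)
4P: (8, 17) + (18, 21). λ = (21 - 17)/(18 - 8) ≡ 4/10 mod 23. 10⁻¹ ≡ 7 (mod 23), so λ ≡ 5.
  x = λ² - 8 - 18 = 25 - 26 ≡ 22; y = λ·(8 - 22) - 17 ≡ 5. → (22, 5)
5P: (22, 5) + (18, 21). λ = (21 - 5)/(18 - 22) ≡ 16/19 mod 23. 19⁻¹ ≡ 17 (mod 23), so λ ≡ 19.
  x = λ² - 22 - 18 = 361 - 40 ≡ 22; y = λ·(22 - 22) - 5 ≡ 18. → (22, 18)
6P: (22, 18) + (18, 21). λ = (21 - 18)/(18 - 22) ≡ 3/19 mod 23. 19⁻¹ ≡ 17 (mod 23), so λ ≡ 5.
  x = λ² - 22 - 18 = 25 - 40 ≡ 8; y = λ·(22 - 8) - 18 ≡ 6. → (8, 6)
7P: (8, 6) + (18, 21). λ = (21 - 6)/(18 - 8) ≡ 15/10 mod 23. 10⁻¹ ≡ 7 (mod 23), so λ ≡ 13.
  x = λ² - 8 - 18 = 169 - 26 ≡ 5; y = λ·(8 - 5) - 6 ≡ 10. → (5, 10)
8P: (5, 10) + (18, 21). λ = (21 - 10)/(18 - 5) ≡ 11/13 mod 23. 13⁻¹ ≡ 16 (mod 23), so λ ≡ 15.
  x = λ² - 5 - 18 = 225 - 23 ≡ 18; y = λ·(5 - 18) - 10 ≡ 2. → (18, 2)
9P: (18, 2) + (18, 21): same x and y₁ ≡ -y₂, so the sum is ∞.
9P = ∞, so the order is 9.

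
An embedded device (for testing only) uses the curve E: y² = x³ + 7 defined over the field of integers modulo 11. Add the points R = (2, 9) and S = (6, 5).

(4, 4)

(2, 9) + (6, 5). λ = (5 - 9)/(6 - 2) ≡ 7/4 mod 11. 4⁻¹ ≡ 3 (mod 11), so λ ≡ 10.
  x = λ² - 2 - 6 = 100 - 8 ≡ 4; y = λ·(2 - 4) - 9 ≡ 4. → (4, 4)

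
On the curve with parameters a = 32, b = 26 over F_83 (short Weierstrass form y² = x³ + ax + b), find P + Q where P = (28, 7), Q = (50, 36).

(28, 7) + (50, 36). λ = (36 - 7)/(50 - 28) ≡ 29/22 mod 83. 22⁻¹ ≡ 34 (mod 83) since 22·34 = 748 ≡ 1, so λ ≡ 73.
  x = λ² - 28 - 50 = 5329 - 78 ≡ 22; y = λ·(28 - 22) - 7 ≡ 16. → (22, 16)

(22, 16)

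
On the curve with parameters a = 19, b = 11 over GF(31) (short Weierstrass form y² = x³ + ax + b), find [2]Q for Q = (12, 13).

(26, 16)

tangent at (12, 13): λ = (3·12² + 19)/(2·13) ≡ 17/26. 26⁻¹ ≡ 6 (mod 31), so λ ≡ 17·6 ≡ 9.
  x = λ² - 12 - 12 = 81 - 24 ≡ 26; y = λ·(12 - 26) - 13 ≡ 16. → (26, 16)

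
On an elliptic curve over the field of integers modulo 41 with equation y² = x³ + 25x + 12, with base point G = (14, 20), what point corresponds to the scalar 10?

(30, 13)

Double-and-add on 10 = (1010)₂. Start with G = (14, 20) for the leading 1-bit.
double: tangent at (14, 20): λ = (3·14² + 25)/(2·20) ≡ 39/40. 40⁻¹ ≡ 40 (mod 41) since 40·40 = 1600 ≡ 1, so λ ≡ 39·40 ≡ 2.
  x = λ² - 14 - 14 = 4 - 28 ≡ 17; y = λ·(14 - 17) - 20 ≡ 15. → (17, 15)
double: tangent at (17, 15): λ = (3·17² + 25)/(2·15) ≡ 31/30. 30⁻¹ ≡ 26 (mod 41), so λ ≡ 31·26 ≡ 27.
  x = λ² - 17 - 17 = 729 - 34 ≡ 39; y = λ·(17 - 39) - 15 ≡ 6. → (39, 6)
add G: (39, 6) + (14, 20). λ = (20 - 6)/(14 - 39) ≡ 14/16 mod 41. 16⁻¹ ≡ 18 (mod 41) since 16·18 = 288 ≡ 1, so λ ≡ 6.
  x = λ² - 39 - 14 = 36 - 53 ≡ 24; y = λ·(39 - 24) - 6 ≡ 2. → (24, 2)
double: tangent at (24, 2): λ = (3·24² + 25)/(2·2) ≡ 31/4. 4⁻¹ ≡ 31 (mod 41), so λ ≡ 31·31 ≡ 18.
  x = λ² - 24 - 24 = 324 - 48 ≡ 30; y = λ·(24 - 30) - 2 ≡ 13. → (30, 13)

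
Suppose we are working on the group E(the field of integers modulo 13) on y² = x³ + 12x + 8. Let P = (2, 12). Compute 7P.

(4, 4)

Repeated addition: build up to 7P.
2P: tangent at (2, 12): λ = (3·2² + 12)/(2·12) ≡ 11/11. 11⁻¹ ≡ 6 (mod 13), so λ ≡ 11·6 ≡ 1.
  x = λ² - 2 - 2 = 1 - 4 ≡ 10; y = λ·(2 - 10) - 12 ≡ 6. → (10, 6)
3P: (10, 6) + (2, 12). λ = (12 - 6)/(2 - 10) ≡ 6/5 mod 13. 5⁻¹ ≡ 8 (mod 13), so λ ≡ 9.
  x = λ² - 10 - 2 = 81 - 12 ≡ 4; y = λ·(10 - 4) - 6 ≡ 9. → (4, 9)
4P: (4, 9) + (2, 12). λ = (12 - 9)/(2 - 4) ≡ 3/11 mod 13. 11⁻¹ ≡ 6 (mod 13), so λ ≡ 5.
  x = λ² - 4 - 2 = 25 - 6 ≡ 6; y = λ·(4 - 6) - 9 ≡ 7. → (6, 7)
5P: (6, 7) + (2, 12). λ = (12 - 7)/(2 - 6) ≡ 5/9 mod 13. 9⁻¹ ≡ 3 (mod 13), so λ ≡ 2.
  x = λ² - 6 - 2 = 4 - 8 ≡ 9; y = λ·(6 - 9) - 7 ≡ 0. → (9, 0)
6P: (9, 0) + (2, 12). λ = (12 - 0)/(2 - 9) ≡ 12/6 mod 13. 6⁻¹ ≡ 11 (mod 13), so λ ≡ 2.
  x = λ² - 9 - 2 = 4 - 11 ≡ 6; y = λ·(9 - 6) - 0 ≡ 6. → (6, 6)
7P: (6, 6) + (2, 12). λ = (12 - 6)/(2 - 6) ≡ 6/9 mod 13. 9⁻¹ ≡ 3 (mod 13), so λ ≡ 5.
  x = λ² - 6 - 2 = 25 - 8 ≡ 4; y = λ·(6 - 4) - 6 ≡ 4. → (4, 4)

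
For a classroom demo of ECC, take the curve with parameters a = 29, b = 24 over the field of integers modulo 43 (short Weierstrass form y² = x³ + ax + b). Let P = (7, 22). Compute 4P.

(7, 21)

Repeated addition: build up to 4P.
2P: tangent at (7, 22): λ = (3·7² + 29)/(2·22) ≡ 4/1. 1⁻¹ ≡ 1 (mod 43), so λ ≡ 4·1 ≡ 4.
  x = λ² - 7 - 7 = 16 - 14 ≡ 2; y = λ·(7 - 2) - 22 ≡ 41. → (2, 41)
3P: (2, 41) + (7, 22). λ = (22 - 41)/(7 - 2) ≡ 24/5 mod 43. 5⁻¹ ≡ 26 (mod 43), so λ ≡ 22.
  x = λ² - 2 - 7 = 484 - 9 ≡ 2; y = λ·(2 - 2) - 41 ≡ 2. → (2, 2)
4P: (2, 2) + (7, 22). λ = (22 - 2)/(7 - 2) ≡ 20/5 mod 43. 5⁻¹ ≡ 26 (mod 43), so λ ≡ 4.
  x = λ² - 2 - 7 = 16 - 9 ≡ 7; y = λ·(2 - 7) - 2 ≡ 21. → (7, 21)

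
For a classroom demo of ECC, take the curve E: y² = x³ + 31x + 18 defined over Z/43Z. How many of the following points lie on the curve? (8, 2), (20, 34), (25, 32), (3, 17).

(8, 2): 2² ≡ 4, rhs ≡ 4 → on.
(20, 34): 34² ≡ 38, rhs ≡ 38 → on.
(25, 32): 32² ≡ 35, rhs ≡ 35 → on.
(3, 17): 17² ≡ 31, rhs ≡ 9 → off.

3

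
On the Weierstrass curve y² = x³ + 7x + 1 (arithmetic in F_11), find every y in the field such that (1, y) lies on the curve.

x³ + 7x + 1 = 9 ≡ 9 (mod 11).
Square roots of 9 mod 11: 3 and 8 (since 3² = 9 ≡ 9).

3, 8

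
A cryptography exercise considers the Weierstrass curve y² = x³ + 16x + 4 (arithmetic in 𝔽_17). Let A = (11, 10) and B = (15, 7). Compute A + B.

(16, 15)

(11, 10) + (15, 7). λ = (7 - 10)/(15 - 11) ≡ 14/4 mod 17. 4⁻¹ ≡ 13 (mod 17), so λ ≡ 12.
  x = λ² - 11 - 15 = 144 - 26 ≡ 16; y = λ·(11 - 16) - 10 ≡ 15. → (16, 15)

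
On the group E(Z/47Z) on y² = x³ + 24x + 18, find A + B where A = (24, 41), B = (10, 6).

(24, 41) + (10, 6). λ = (6 - 41)/(10 - 24) ≡ 12/33 mod 47. 33⁻¹ ≡ 10 (mod 47), so λ ≡ 26.
  x = λ² - 24 - 10 = 676 - 34 ≡ 31; y = λ·(24 - 31) - 41 ≡ 12. → (31, 12)

(31, 12)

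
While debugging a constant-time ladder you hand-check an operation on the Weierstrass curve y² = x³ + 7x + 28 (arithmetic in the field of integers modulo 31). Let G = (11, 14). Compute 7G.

(25, 24)

Double-and-add on 7 = (111)₂. Start with G = (11, 14) for the leading 1-bit.
double: tangent at (11, 14): λ = (3·11² + 7)/(2·14) ≡ 29/28. 28⁻¹ ≡ 10 (mod 31) since 28·10 = 280 ≡ 1, so λ ≡ 29·10 ≡ 11.
  x = λ² - 11 - 11 = 121 - 22 ≡ 6; y = λ·(11 - 6) - 14 ≡ 10. → (6, 10)
add G: (6, 10) + (11, 14). λ = (14 - 10)/(11 - 6) ≡ 4/5 mod 31. 5⁻¹ ≡ 25 (mod 31) since 5·25 = 125 ≡ 1, so λ ≡ 7.
  x = λ² - 6 - 11 = 49 - 17 ≡ 1; y = λ·(6 - 1) - 10 ≡ 25. → (1, 25)
double: tangent at (1, 25): λ = (3·1² + 7)/(2·25) ≡ 10/19. 19⁻¹ ≡ 18 (mod 31) since 19·18 = 342 ≡ 1, so λ ≡ 10·18 ≡ 25.
  x = λ² - 1 - 1 = 625 - 2 ≡ 3; y = λ·(1 - 3) - 25 ≡ 18. → (3, 18)
add G: (3, 18) + (11, 14). λ = (14 - 18)/(11 - 3) ≡ 27/8 mod 31. 8⁻¹ ≡ 4 (mod 31) since 8·4 = 32 ≡ 1, so λ ≡ 15.
  x = λ² - 3 - 11 = 225 - 14 ≡ 25; y = λ·(3 - 25) - 18 ≡ 24. → (25, 24)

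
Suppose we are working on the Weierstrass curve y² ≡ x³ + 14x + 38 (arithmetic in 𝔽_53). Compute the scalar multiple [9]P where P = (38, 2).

(30, 2)

Double-and-add on 9 = (1001)₂. Start with P = (38, 2) for the leading 1-bit.
double: tangent at (38, 2): λ = (3·38² + 14)/(2·2) ≡ 0/4. 4⁻¹ ≡ 40 (mod 53), so λ ≡ 0·40 ≡ 0.
  x = λ² - 38 - 38 = 0 - 76 ≡ 30; y = λ·(38 - 30) - 2 ≡ 51. → (30, 51)
double: tangent at (30, 51): λ = (3·30² + 14)/(2·51) ≡ 11/49. 49⁻¹ ≡ 13 (mod 53) since 49·13 = 637 ≡ 1, so λ ≡ 11·13 ≡ 37.
  x = λ² - 30 - 30 = 1369 - 60 ≡ 37; y = λ·(30 - 37) - 51 ≡ 8. → (37, 8)
double: tangent at (37, 8): λ = (3·37² + 14)/(2·8) ≡ 40/16. 16⁻¹ ≡ 10 (mod 53), so λ ≡ 40·10 ≡ 29.
  x = λ² - 37 - 37 = 841 - 74 ≡ 25; y = λ·(37 - 25) - 8 ≡ 22. → (25, 22)
add P: (25, 22) + (38, 2). λ = (2 - 22)/(38 - 25) ≡ 33/13 mod 53. 13⁻¹ ≡ 49 (mod 53), so λ ≡ 27.
  x = λ² - 25 - 38 = 729 - 63 ≡ 30; y = λ·(25 - 30) - 22 ≡ 2. → (30, 2)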